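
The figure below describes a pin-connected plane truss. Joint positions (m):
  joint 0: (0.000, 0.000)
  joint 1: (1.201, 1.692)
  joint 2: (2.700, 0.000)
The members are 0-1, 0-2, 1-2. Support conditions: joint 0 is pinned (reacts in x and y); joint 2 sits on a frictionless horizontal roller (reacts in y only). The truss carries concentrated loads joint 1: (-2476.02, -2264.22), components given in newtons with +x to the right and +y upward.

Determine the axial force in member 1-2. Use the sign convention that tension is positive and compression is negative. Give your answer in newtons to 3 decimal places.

N=3 nodes, M=3 members, R=3 reactions → 2N=6, M+R=6
member 0 (0-1): L=2.0749, (cx,cy)=(0.5788,0.8155)
member 1 (0-2): L=2.7000, (cx,cy)=(1.0000,0.0000)
member 2 (1-2): L=2.2605, (cx,cy)=(0.6631,-0.7485)
solve A·x = −loads:
  F[0-1] = -3444.3322 N (compression)
  F[0-2] = -482.3738 N (compression)
  F[1-2] = +727.4226 N (tension)
  Rx@0 = +2476.0200 N
  Ry@0 = +2808.7006 N
  Ry@2 = -544.4806 N

727.423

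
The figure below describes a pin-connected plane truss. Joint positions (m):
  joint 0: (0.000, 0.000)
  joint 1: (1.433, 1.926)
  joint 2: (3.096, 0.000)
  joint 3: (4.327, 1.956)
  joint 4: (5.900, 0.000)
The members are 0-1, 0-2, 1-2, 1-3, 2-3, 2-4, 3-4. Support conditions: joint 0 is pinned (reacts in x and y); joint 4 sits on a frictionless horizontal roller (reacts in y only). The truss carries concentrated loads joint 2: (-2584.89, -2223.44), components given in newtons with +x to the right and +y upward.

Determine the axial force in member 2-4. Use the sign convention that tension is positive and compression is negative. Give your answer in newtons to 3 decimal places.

N=5 nodes, M=7 members, R=3 reactions → 2N=10, M+R=10
member 0 (0-1): L=2.4006, (cx,cy)=(0.5969,0.8023)
member 1 (0-2): L=3.0960, (cx,cy)=(1.0000,0.0000)
member 2 (1-2): L=2.5446, (cx,cy)=(0.6535,-0.7569)
member 3 (1-3): L=2.8942, (cx,cy)=(0.9999,0.0104)
member 4 (2-3): L=2.3111, (cx,cy)=(0.5326,0.8463)
member 5 (2-4): L=2.8040, (cx,cy)=(1.0000,0.0000)
member 6 (3-4): L=2.5100, (cx,cy)=(0.6267,-0.7793)
solve A·x = −loads:
  F[0-1] = -1317.0981 N (compression)
  F[0-2] = -1798.6750 N (compression)
  F[1-2] = +1373.0424 N (tension)
  F[1-3] = -1683.6408 N (compression)
  F[2-3] = +1399.1908 N (tension)
  F[2-4] = +938.2838 N (tension)
  F[3-4] = -1497.2176 N (compression)
  Rx@0 = +2584.8900 N
  Ry@0 = +1056.6993 N
  Ry@4 = +1166.7407 N

938.284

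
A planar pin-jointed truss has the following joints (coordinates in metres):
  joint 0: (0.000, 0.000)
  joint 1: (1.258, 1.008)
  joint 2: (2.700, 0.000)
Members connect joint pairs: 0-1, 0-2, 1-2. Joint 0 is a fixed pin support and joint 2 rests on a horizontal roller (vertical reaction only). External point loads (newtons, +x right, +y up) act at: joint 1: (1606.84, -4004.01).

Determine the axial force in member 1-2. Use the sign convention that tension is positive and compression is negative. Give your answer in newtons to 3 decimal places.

-4303.260

N=3 nodes, M=3 members, R=3 reactions → 2N=6, M+R=6
member 0 (0-1): L=1.6120, (cx,cy)=(0.7804,0.6253)
member 1 (0-2): L=2.7000, (cx,cy)=(1.0000,0.0000)
member 2 (1-2): L=1.7594, (cx,cy)=(0.8196,-0.5729)
solve A·x = −loads:
  F[0-1] = -2460.5003 N (compression)
  F[0-2] = +3526.9761 N (tension)
  F[1-2] = -4303.2602 N (compression)
  Rx@0 = -1606.8400 N
  Ry@0 = +1538.5510 N
  Ry@2 = +2465.4590 N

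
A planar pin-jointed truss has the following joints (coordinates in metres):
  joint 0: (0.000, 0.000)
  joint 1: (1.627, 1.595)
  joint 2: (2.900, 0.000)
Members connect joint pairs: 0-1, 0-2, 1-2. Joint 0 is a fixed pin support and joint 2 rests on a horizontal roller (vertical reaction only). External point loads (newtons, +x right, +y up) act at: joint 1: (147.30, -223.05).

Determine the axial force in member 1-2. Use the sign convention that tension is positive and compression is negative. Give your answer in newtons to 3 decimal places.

-263.764

N=3 nodes, M=3 members, R=3 reactions → 2N=6, M+R=6
member 0 (0-1): L=2.2784, (cx,cy)=(0.7141,0.7000)
member 1 (0-2): L=2.9000, (cx,cy)=(1.0000,0.0000)
member 2 (1-2): L=2.0407, (cx,cy)=(0.6238,-0.7816)
solve A·x = −loads:
  F[0-1] = -24.1358 N (compression)
  F[0-2] = +164.5352 N (tension)
  F[1-2] = -263.7636 N (compression)
  Rx@0 = -147.3000 N
  Ry@0 = +16.8963 N
  Ry@2 = +206.1537 N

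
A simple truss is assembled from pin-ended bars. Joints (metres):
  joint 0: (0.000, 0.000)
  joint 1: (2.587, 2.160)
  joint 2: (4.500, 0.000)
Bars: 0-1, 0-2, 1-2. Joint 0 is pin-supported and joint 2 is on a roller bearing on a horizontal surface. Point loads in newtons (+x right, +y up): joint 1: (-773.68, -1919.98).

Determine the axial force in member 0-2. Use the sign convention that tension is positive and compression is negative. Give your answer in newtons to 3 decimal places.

648.656

N=3 nodes, M=3 members, R=3 reactions → 2N=6, M+R=6
member 0 (0-1): L=3.3702, (cx,cy)=(0.7676,0.6409)
member 1 (0-2): L=4.5000, (cx,cy)=(1.0000,0.0000)
member 2 (1-2): L=2.8853, (cx,cy)=(0.6630,-0.7486)
solve A·x = −loads:
  F[0-1] = -1852.9346 N (compression)
  F[0-2] = +648.6565 N (tension)
  F[1-2] = -978.3546 N (compression)
  Rx@0 = +773.6800 N
  Ry@0 = +1187.5712 N
  Ry@2 = +732.4088 N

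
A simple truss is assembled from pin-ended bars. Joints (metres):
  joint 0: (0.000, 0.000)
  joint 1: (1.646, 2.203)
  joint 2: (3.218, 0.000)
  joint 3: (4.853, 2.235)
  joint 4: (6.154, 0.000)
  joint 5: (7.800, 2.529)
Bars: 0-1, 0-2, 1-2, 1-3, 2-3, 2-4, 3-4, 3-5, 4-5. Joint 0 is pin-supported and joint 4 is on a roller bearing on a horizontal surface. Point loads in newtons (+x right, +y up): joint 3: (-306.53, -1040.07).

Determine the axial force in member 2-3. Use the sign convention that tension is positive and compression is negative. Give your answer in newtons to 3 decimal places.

N=6 nodes, M=9 members, R=3 reactions → 2N=12, M+R=12
member 0 (0-1): L=2.7500, (cx,cy)=(0.5985,0.8011)
member 1 (0-2): L=3.2180, (cx,cy)=(1.0000,0.0000)
member 2 (1-2): L=2.7064, (cx,cy)=(0.5809,-0.8140)
member 3 (1-3): L=3.2072, (cx,cy)=(1.0000,0.0100)
member 4 (2-3): L=2.7692, (cx,cy)=(0.5904,0.8071)
member 5 (2-4): L=2.9360, (cx,cy)=(1.0000,0.0000)
member 6 (3-4): L=2.5861, (cx,cy)=(0.5031,-0.8642)
member 7 (3-5): L=2.9616, (cx,cy)=(0.9951,0.0993)
member 8 (4-5): L=3.0175, (cx,cy)=(0.5455,0.8381)
solve A·x = −loads:
  F[0-1] = -413.4411 N (compression)
  F[0-2] = -59.0671 N (compression)
  F[1-2] = +400.9912 N (tension)
  F[1-3] = -480.4040 N (compression)
  F[2-3] = -404.4267 N (compression)
  F[2-4] = +412.6333 N (tension)
  F[3-4] = -820.2183 N (compression)
  F[3-5] = +0.0000 N (tension)
  F[4-5] = +0.0000 N (tension)
  Rx@0 = +306.5300 N
  Ry@0 = +331.2034 N
  Ry@4 = +708.8666 N

-404.427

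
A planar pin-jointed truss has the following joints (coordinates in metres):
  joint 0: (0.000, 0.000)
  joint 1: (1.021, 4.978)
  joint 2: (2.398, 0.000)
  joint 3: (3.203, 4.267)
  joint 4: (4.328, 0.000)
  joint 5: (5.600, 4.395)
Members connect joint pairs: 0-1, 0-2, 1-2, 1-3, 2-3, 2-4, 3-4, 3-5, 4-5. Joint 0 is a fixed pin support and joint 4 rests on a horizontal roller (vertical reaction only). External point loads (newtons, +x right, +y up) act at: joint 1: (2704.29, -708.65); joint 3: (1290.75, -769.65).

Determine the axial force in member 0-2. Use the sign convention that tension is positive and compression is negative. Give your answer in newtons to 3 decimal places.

N=6 nodes, M=9 members, R=3 reactions → 2N=12, M+R=12
member 0 (0-1): L=5.0816, (cx,cy)=(0.2009,0.9796)
member 1 (0-2): L=2.3980, (cx,cy)=(1.0000,0.0000)
member 2 (1-2): L=5.1649, (cx,cy)=(0.2666,-0.9638)
member 3 (1-3): L=2.2949, (cx,cy)=(0.9508,-0.3098)
member 4 (2-3): L=4.3423, (cx,cy)=(0.1854,0.9827)
member 5 (2-4): L=1.9300, (cx,cy)=(1.0000,0.0000)
member 6 (3-4): L=4.4128, (cx,cy)=(0.2549,-0.9670)
member 7 (3-5): L=2.4004, (cx,cy)=(0.9986,0.0533)
member 8 (4-5): L=4.5754, (cx,cy)=(0.2780,0.9606)
solve A·x = −loads:
  F[0-1] = +3717.2602 N (tension)
  F[0-2] = +3248.1683 N (tension)
  F[1-2] = -4233.2602 N (compression)
  F[1-3] = -871.6996 N (compression)
  F[2-3] = +4152.0135 N (tension)
  F[2-4] = +1349.8304 N (tension)
  F[3-4] = -5294.7096 N (compression)
  F[3-5] = -0.0000 N (tension)
  F[4-5] = -0.0000 N (tension)
  Rx@0 = -3995.0400 N
  Ry@0 = -3641.4566 N
  Ry@4 = +5119.7566 N

3248.168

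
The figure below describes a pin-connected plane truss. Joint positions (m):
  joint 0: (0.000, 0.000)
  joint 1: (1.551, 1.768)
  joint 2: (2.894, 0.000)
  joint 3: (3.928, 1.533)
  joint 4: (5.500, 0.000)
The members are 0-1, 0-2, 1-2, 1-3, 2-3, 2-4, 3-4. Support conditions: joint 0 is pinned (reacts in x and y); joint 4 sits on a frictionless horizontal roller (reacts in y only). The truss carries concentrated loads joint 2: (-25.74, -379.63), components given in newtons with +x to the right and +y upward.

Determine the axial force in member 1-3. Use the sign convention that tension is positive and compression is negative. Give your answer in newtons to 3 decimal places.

N=5 nodes, M=7 members, R=3 reactions → 2N=10, M+R=10
member 0 (0-1): L=2.3519, (cx,cy)=(0.6595,0.7517)
member 1 (0-2): L=2.8940, (cx,cy)=(1.0000,0.0000)
member 2 (1-2): L=2.2202, (cx,cy)=(0.6049,-0.7963)
member 3 (1-3): L=2.3886, (cx,cy)=(0.9951,-0.0984)
member 4 (2-3): L=1.8491, (cx,cy)=(0.5592,0.8290)
member 5 (2-4): L=2.6060, (cx,cy)=(1.0000,0.0000)
member 6 (3-4): L=2.1957, (cx,cy)=(0.7159,-0.6982)
solve A·x = −loads:
  F[0-1] = -239.2812 N (compression)
  F[0-2] = +132.0581 N (tension)
  F[1-2] = +265.4095 N (tension)
  F[1-3] = -319.8934 N (compression)
  F[2-3] = +202.9833 N (tension)
  F[2-4] = +204.8362 N (tension)
  F[3-4] = -286.1113 N (compression)
  Rx@0 = +25.7400 N
  Ry@0 = +179.8756 N
  Ry@4 = +199.7544 N

-319.893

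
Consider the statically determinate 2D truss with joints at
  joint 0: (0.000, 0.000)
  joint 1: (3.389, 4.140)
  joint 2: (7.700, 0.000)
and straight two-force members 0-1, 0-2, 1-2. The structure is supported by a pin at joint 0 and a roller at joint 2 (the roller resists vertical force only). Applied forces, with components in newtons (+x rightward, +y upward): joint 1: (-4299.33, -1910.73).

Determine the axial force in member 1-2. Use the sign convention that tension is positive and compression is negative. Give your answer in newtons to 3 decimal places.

2123.155

N=3 nodes, M=3 members, R=3 reactions → 2N=6, M+R=6
member 0 (0-1): L=5.3502, (cx,cy)=(0.6334,0.7738)
member 1 (0-2): L=7.7000, (cx,cy)=(1.0000,0.0000)
member 2 (1-2): L=5.9770, (cx,cy)=(0.7213,-0.6927)
solve A·x = −loads:
  F[0-1] = -4369.8018 N (compression)
  F[0-2] = -1531.3614 N (compression)
  F[1-2] = +2123.1548 N (tension)
  Rx@0 = +4299.3300 N
  Ry@0 = +3381.3485 N
  Ry@2 = -1470.6185 N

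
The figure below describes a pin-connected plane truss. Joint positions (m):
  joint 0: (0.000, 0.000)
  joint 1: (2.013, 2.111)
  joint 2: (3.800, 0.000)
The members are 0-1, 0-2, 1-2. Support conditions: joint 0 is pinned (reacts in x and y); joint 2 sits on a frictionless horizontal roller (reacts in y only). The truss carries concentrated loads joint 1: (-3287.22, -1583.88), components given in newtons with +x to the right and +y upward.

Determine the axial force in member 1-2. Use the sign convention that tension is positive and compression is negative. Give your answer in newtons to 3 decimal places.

N=3 nodes, M=3 members, R=3 reactions → 2N=6, M+R=6
member 0 (0-1): L=2.9169, (cx,cy)=(0.6901,0.7237)
member 1 (0-2): L=3.8000, (cx,cy)=(1.0000,0.0000)
member 2 (1-2): L=2.7658, (cx,cy)=(0.6461,-0.7632)
solve A·x = −loads:
  F[0-1] = -3552.5182 N (compression)
  F[0-2] = -835.5961 N (compression)
  F[1-2] = +1293.2837 N (tension)
  Rx@0 = +3287.2200 N
  Ry@0 = +2570.9776 N
  Ry@2 = -987.0976 N

1293.284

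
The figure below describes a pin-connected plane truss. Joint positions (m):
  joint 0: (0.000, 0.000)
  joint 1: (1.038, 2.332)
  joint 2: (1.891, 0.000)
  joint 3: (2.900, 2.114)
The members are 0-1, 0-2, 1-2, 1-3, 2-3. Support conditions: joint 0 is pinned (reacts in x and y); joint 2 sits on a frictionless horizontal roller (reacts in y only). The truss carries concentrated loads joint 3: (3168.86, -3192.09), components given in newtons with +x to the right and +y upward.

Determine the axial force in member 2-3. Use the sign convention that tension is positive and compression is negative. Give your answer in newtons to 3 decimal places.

N=4 nodes, M=5 members, R=3 reactions → 2N=8, M+R=8
member 0 (0-1): L=2.5526, (cx,cy)=(0.4066,0.9136)
member 1 (0-2): L=1.8910, (cx,cy)=(1.0000,0.0000)
member 2 (1-2): L=2.4831, (cx,cy)=(0.3435,-0.9391)
member 3 (1-3): L=1.8747, (cx,cy)=(0.9932,-0.1163)
member 4 (2-3): L=2.3425, (cx,cy)=(0.4307,0.9025)
solve A·x = −loads:
  F[0-1] = +5741.9820 N (tension)
  F[0-2] = +833.8986 N (tension)
  F[1-2] = -6139.7296 N (compression)
  F[1-3] = +4474.4415 N (tension)
  F[2-3] = -2960.5117 N (compression)
  Rx@0 = -3168.8600 N
  Ry@0 = -5245.7900 N
  Ry@2 = +8437.8800 N

-2960.512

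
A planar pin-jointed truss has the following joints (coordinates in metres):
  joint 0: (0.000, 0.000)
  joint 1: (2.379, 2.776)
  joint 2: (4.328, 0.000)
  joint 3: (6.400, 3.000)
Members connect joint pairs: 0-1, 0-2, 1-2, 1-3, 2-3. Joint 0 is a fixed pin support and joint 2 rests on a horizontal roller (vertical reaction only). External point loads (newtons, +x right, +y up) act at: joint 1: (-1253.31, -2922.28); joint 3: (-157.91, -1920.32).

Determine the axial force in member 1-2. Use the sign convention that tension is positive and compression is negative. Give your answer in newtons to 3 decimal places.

N=4 nodes, M=5 members, R=3 reactions → 2N=8, M+R=8
member 0 (0-1): L=3.6559, (cx,cy)=(0.6507,0.7593)
member 1 (0-2): L=4.3280, (cx,cy)=(1.0000,0.0000)
member 2 (1-2): L=3.3919, (cx,cy)=(0.5746,-0.8184)
member 3 (1-3): L=4.0272, (cx,cy)=(0.9985,0.0556)
member 4 (2-3): L=3.6460, (cx,cy)=(0.5683,0.8228)
solve A·x = −loads:
  F[0-1] = -1725.1974 N (compression)
  F[0-2] = -288.5930 N (compression)
  F[1-2] = -1887.3013 N (compression)
  F[1-3] = +1217.0281 N (tension)
  F[2-3] = -2416.0861 N (compression)
  Rx@0 = +1411.2200 N
  Ry@0 = +1309.9675 N
  Ry@2 = +3532.6325 N

-1887.301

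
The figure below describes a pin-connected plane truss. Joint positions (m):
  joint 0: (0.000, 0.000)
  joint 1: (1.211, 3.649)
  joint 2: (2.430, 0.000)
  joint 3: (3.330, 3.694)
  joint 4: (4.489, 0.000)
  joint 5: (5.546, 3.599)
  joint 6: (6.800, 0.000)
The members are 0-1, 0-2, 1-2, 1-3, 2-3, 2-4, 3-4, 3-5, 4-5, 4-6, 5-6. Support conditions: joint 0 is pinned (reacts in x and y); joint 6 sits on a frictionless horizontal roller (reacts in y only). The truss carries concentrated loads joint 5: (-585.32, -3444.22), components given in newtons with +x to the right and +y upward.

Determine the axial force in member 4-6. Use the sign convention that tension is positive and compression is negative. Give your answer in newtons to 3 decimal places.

N=7 nodes, M=11 members, R=3 reactions → 2N=14, M+R=14
member 0 (0-1): L=3.8447, (cx,cy)=(0.3150,0.9491)
member 1 (0-2): L=2.4300, (cx,cy)=(1.0000,0.0000)
member 2 (1-2): L=3.8472, (cx,cy)=(0.3169,-0.9485)
member 3 (1-3): L=2.1195, (cx,cy)=(0.9998,0.0212)
member 4 (2-3): L=3.8021, (cx,cy)=(0.2367,0.9716)
member 5 (2-4): L=2.0590, (cx,cy)=(1.0000,0.0000)
member 6 (3-4): L=3.8716, (cx,cy)=(0.2994,-0.9541)
member 7 (3-5): L=2.2180, (cx,cy)=(0.9991,-0.0428)
member 8 (4-5): L=3.7510, (cx,cy)=(0.2818,0.9595)
member 9 (4-6): L=2.3110, (cx,cy)=(1.0000,0.0000)
member 10 (5-6): L=3.8112, (cx,cy)=(0.3290,-0.9443)
solve A·x = −loads:
  F[0-1] = -995.6224 N (compression)
  F[0-2] = -271.7198 N (compression)
  F[1-2] = +982.2867 N (tension)
  F[1-3] = -624.9801 N (compression)
  F[2-3] = -958.9279 N (compression)
  F[2-4] = +266.5109 N (tension)
  F[3-4] = +1042.6603 N (tension)
  F[3-5] = -1165.0340 N (compression)
  F[4-5] = -1036.8611 N (compression)
  F[4-6] = +870.8231 N (tension)
  F[5-6] = -2646.6420 N (compression)
  Rx@0 = +585.3200 N
  Ry@0 = +944.9439 N
  Ry@6 = +2499.2761 N

870.823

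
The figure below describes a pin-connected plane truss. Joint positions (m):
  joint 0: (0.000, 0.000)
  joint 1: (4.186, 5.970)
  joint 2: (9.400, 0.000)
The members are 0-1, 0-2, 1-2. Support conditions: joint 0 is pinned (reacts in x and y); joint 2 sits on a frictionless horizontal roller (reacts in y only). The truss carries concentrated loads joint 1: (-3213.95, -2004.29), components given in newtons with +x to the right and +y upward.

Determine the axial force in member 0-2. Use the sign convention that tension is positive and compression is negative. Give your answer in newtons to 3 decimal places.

-1003.194

N=3 nodes, M=3 members, R=3 reactions → 2N=6, M+R=6
member 0 (0-1): L=7.2913, (cx,cy)=(0.5741,0.8188)
member 1 (0-2): L=9.4000, (cx,cy)=(1.0000,0.0000)
member 2 (1-2): L=7.9263, (cx,cy)=(0.6578,-0.7532)
solve A·x = −loads:
  F[0-1] = -3850.7767 N (compression)
  F[0-2] = -1003.1941 N (compression)
  F[1-2] = +1525.0569 N (tension)
  Rx@0 = +3213.9500 N
  Ry@0 = +3152.9414 N
  Ry@2 = -1148.6514 N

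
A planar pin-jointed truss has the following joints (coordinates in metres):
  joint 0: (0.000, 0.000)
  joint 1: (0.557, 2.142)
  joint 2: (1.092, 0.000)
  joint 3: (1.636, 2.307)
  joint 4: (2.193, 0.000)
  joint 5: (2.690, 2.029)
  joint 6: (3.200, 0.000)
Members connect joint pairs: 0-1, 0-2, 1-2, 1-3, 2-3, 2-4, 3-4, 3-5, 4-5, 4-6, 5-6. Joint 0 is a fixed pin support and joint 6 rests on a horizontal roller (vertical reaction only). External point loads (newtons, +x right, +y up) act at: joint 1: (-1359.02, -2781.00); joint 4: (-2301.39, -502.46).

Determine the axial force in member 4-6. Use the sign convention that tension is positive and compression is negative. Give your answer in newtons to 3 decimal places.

-20.431

N=7 nodes, M=11 members, R=3 reactions → 2N=14, M+R=14
member 0 (0-1): L=2.2132, (cx,cy)=(0.2517,0.9678)
member 1 (0-2): L=1.0920, (cx,cy)=(1.0000,0.0000)
member 2 (1-2): L=2.2078, (cx,cy)=(0.2423,-0.9702)
member 3 (1-3): L=1.0915, (cx,cy)=(0.9885,0.1512)
member 4 (2-3): L=2.3703, (cx,cy)=(0.2295,0.9733)
member 5 (2-4): L=1.1010, (cx,cy)=(1.0000,0.0000)
member 6 (3-4): L=2.3733, (cx,cy)=(0.2347,-0.9721)
member 7 (3-5): L=1.0900, (cx,cy)=(0.9669,-0.2550)
member 8 (4-5): L=2.0890, (cx,cy)=(0.2379,0.9713)
member 9 (4-6): L=1.0070, (cx,cy)=(1.0000,0.0000)
member 10 (5-6): L=2.0921, (cx,cy)=(0.2438,-0.9698)
solve A·x = −loads:
  F[0-1] = -3476.6444 N (compression)
  F[0-2] = -2785.4509 N (compression)
  F[1-2] = +653.0309 N (tension)
  F[1-3] = +329.6043 N (tension)
  F[2-3] = -650.9438 N (compression)
  F[2-4] = -2477.8090 N (compression)
  F[3-4] = +590.2353 N (tension)
  F[3-5] = +39.1893 N (tension)
  F[4-5] = -73.3969 N (compression)
  F[4-6] = -20.4312 N (compression)
  F[5-6] = +83.8125 N (tension)
  Rx@0 = +3660.4100 N
  Ry@0 = +3364.7441 N
  Ry@6 = -81.2841 N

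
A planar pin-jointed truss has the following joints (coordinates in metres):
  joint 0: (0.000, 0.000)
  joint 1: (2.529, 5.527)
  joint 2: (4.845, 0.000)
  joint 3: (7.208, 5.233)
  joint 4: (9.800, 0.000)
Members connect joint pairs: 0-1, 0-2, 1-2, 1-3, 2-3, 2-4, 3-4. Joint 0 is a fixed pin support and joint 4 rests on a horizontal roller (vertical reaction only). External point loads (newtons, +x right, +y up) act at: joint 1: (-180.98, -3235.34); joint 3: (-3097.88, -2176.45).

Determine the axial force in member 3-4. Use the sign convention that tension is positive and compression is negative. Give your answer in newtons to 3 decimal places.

N=5 nodes, M=7 members, R=3 reactions → 2N=10, M+R=10
member 0 (0-1): L=6.0781, (cx,cy)=(0.4161,0.9093)
member 1 (0-2): L=4.8450, (cx,cy)=(1.0000,0.0000)
member 2 (1-2): L=5.9926, (cx,cy)=(0.3865,-0.9223)
member 3 (1-3): L=4.6882, (cx,cy)=(0.9980,-0.0627)
member 4 (2-3): L=5.7418, (cx,cy)=(0.4115,0.9114)
member 5 (2-4): L=4.9550, (cx,cy)=(1.0000,0.0000)
member 6 (3-4): L=5.8398, (cx,cy)=(0.4439,-0.8961)
solve A·x = −loads:
  F[0-1] = -5204.2305 N (compression)
  F[0-2] = -1113.4710 N (compression)
  F[1-2] = +1805.8638 N (tension)
  F[1-3] = -2687.6198 N (compression)
  F[2-3] = -1827.4821 N (compression)
  F[2-4] = +336.5406 N (tension)
  F[3-4] = -758.2234 N (compression)
  Rx@0 = +3278.8600 N
  Ry@0 = +4732.3467 N
  Ry@4 = +679.4433 N

-758.223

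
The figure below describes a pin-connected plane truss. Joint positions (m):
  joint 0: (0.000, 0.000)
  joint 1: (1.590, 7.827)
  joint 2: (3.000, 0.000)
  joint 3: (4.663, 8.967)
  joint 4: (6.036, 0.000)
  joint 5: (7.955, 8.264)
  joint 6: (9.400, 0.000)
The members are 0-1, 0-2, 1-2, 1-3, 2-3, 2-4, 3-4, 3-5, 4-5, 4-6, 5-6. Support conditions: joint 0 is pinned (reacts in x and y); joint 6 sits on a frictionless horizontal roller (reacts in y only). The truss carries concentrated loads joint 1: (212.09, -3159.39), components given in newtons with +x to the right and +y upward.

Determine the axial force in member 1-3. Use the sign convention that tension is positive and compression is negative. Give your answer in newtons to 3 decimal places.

N=7 nodes, M=11 members, R=3 reactions → 2N=14, M+R=14
member 0 (0-1): L=7.9869, (cx,cy)=(0.1991,0.9800)
member 1 (0-2): L=3.0000, (cx,cy)=(1.0000,0.0000)
member 2 (1-2): L=7.9530, (cx,cy)=(0.1773,-0.9842)
member 3 (1-3): L=3.2776, (cx,cy)=(0.9376,0.3478)
member 4 (2-3): L=9.1199, (cx,cy)=(0.1823,0.9832)
member 5 (2-4): L=3.0360, (cx,cy)=(1.0000,0.0000)
member 6 (3-4): L=9.0715, (cx,cy)=(0.1514,-0.9885)
member 7 (3-5): L=3.3662, (cx,cy)=(0.9779,-0.2088)
member 8 (4-5): L=8.4839, (cx,cy)=(0.2262,0.9741)
member 9 (4-6): L=3.3640, (cx,cy)=(1.0000,0.0000)
member 10 (5-6): L=8.3894, (cx,cy)=(0.1722,-0.9851)
solve A·x = −loads:
  F[0-1] = -2498.3919 N (compression)
  F[0-2] = +709.4619 N (tension)
  F[1-2] = -927.8700 N (compression)
  F[1-3] = -581.2486 N (compression)
  F[2-3] = +928.7423 N (tension)
  F[2-4] = +375.6035 N (tension)
  F[3-4] = -659.7199 N (compression)
  F[3-5] = -281.9703 N (compression)
  F[4-5] = +669.4709 N (tension)
  F[4-6] = +124.3228 N (tension)
  F[5-6] = -721.7936 N (compression)
  Rx@0 = -212.0900 N
  Ry@0 = +2448.3838 N
  Ry@6 = +711.0062 N

-581.249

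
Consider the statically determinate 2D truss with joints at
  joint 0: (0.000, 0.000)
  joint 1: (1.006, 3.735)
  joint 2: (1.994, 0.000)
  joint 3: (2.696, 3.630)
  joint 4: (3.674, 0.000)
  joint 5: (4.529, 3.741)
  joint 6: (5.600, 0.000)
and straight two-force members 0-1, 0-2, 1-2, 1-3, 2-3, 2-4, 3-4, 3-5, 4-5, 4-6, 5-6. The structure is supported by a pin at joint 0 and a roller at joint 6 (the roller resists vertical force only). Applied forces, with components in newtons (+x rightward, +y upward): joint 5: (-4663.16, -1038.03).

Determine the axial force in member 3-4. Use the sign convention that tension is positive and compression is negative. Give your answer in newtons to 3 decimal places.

N=7 nodes, M=11 members, R=3 reactions → 2N=14, M+R=14
member 0 (0-1): L=3.8681, (cx,cy)=(0.2601,0.9656)
member 1 (0-2): L=1.9940, (cx,cy)=(1.0000,0.0000)
member 2 (1-2): L=3.8635, (cx,cy)=(0.2557,-0.9667)
member 3 (1-3): L=1.6933, (cx,cy)=(0.9981,-0.0620)
member 4 (2-3): L=3.6973, (cx,cy)=(0.1899,0.9818)
member 5 (2-4): L=1.6800, (cx,cy)=(1.0000,0.0000)
member 6 (3-4): L=3.7594, (cx,cy)=(0.2601,-0.9656)
member 7 (3-5): L=1.8364, (cx,cy)=(0.9982,0.0604)
member 8 (4-5): L=3.8375, (cx,cy)=(0.2228,0.9749)
member 9 (4-6): L=1.9260, (cx,cy)=(1.0000,0.0000)
member 10 (5-6): L=3.8913, (cx,cy)=(0.2752,-0.9614)
solve A·x = −loads:
  F[0-1] = -3431.7738 N (compression)
  F[0-2] = -3770.6399 N (compression)
  F[1-2] = +3543.2482 N (tension)
  F[1-3] = -1802.0994 N (compression)
  F[2-3] = -3488.8960 N (compression)
  F[2-4] = -2202.0903 N (compression)
  F[3-4] = +3224.8781 N (tension)
  F[3-5] = -3306.0513 N (compression)
  F[4-5] = -3194.1337 N (compression)
  F[4-6] = -651.4894 N (compression)
  F[5-6] = +2367.0708 N (tension)
  Rx@0 = +4663.1600 N
  Ry@0 = +3313.6807 N
  Ry@6 = -2275.6507 N

3224.878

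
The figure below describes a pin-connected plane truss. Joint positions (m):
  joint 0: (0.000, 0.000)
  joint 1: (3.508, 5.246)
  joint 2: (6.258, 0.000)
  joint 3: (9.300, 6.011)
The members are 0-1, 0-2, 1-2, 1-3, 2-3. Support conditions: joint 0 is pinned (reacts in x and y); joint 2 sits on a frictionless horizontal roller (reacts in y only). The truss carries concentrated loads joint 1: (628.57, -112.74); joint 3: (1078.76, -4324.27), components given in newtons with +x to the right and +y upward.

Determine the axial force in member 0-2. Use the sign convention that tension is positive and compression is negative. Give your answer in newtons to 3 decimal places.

N=4 nodes, M=5 members, R=3 reactions → 2N=8, M+R=8
member 0 (0-1): L=6.3108, (cx,cy)=(0.5559,0.8313)
member 1 (0-2): L=6.2580, (cx,cy)=(1.0000,0.0000)
member 2 (1-2): L=5.9231, (cx,cy)=(0.4643,-0.8857)
member 3 (1-3): L=5.8423, (cx,cy)=(0.9914,0.1309)
member 4 (2-3): L=6.7369, (cx,cy)=(0.4515,0.8922)
solve A·x = −loads:
  F[0-1] = +4349.4684 N (tension)
  F[0-2] = -710.4081 N (compression)
  F[1-2] = -3687.4114 N (compression)
  F[1-3] = +3531.5829 N (tension)
  F[2-3] = -5364.7559 N (compression)
  Rx@0 = -1707.3300 N
  Ry@0 = -3615.5799 N
  Ry@2 = +8052.5899 N

-710.408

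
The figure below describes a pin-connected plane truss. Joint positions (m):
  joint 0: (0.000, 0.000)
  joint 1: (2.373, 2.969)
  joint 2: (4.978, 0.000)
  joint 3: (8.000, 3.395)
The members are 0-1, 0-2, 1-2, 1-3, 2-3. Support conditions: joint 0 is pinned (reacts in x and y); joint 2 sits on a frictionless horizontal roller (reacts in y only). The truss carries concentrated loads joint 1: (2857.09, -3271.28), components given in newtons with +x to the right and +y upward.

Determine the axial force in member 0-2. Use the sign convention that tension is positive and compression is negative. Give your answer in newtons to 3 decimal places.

N=4 nodes, M=5 members, R=3 reactions → 2N=8, M+R=8
member 0 (0-1): L=3.8008, (cx,cy)=(0.6243,0.7812)
member 1 (0-2): L=4.9780, (cx,cy)=(1.0000,0.0000)
member 2 (1-2): L=3.9498, (cx,cy)=(0.6595,-0.7517)
member 3 (1-3): L=5.6431, (cx,cy)=(0.9971,0.0755)
member 4 (2-3): L=4.5452, (cx,cy)=(0.6649,0.7469)
solve A·x = −loads:
  F[0-1] = -10.0253 N (compression)
  F[0-2] = +2863.3492 N (tension)
  F[1-2] = -4341.5281 N (compression)
  F[1-3] = -0.0000 N (compression)
  F[2-3] = +0.0000 N (tension)
  Rx@0 = -2857.0900 N
  Ry@0 = +7.8313 N
  Ry@2 = +3263.4487 N

2863.349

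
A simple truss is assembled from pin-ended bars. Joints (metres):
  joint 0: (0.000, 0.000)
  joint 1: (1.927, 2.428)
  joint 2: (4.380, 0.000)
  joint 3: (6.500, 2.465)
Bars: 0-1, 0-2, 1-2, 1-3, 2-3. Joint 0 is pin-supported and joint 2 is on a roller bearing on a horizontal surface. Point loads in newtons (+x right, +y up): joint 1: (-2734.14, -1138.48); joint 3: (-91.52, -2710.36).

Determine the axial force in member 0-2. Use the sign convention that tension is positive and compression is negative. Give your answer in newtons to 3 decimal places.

-2117.019

N=4 nodes, M=5 members, R=3 reactions → 2N=8, M+R=8
member 0 (0-1): L=3.0998, (cx,cy)=(0.6217,0.7833)
member 1 (0-2): L=4.3800, (cx,cy)=(1.0000,0.0000)
member 2 (1-2): L=3.4514, (cx,cy)=(0.7107,-0.7035)
member 3 (1-3): L=4.5731, (cx,cy)=(1.0000,0.0081)
member 4 (2-3): L=3.2512, (cx,cy)=(0.6521,0.7582)
solve A·x = −loads:
  F[0-1] = -1139.9158 N (compression)
  F[0-2] = -2117.0188 N (compression)
  F[1-2] = -323.1848 N (compression)
  F[1-3] = +2255.2663 N (tension)
  F[2-3] = -3598.9379 N (compression)
  Rx@0 = +2825.6600 N
  Ry@0 = +892.8806 N
  Ry@2 = +2955.9594 N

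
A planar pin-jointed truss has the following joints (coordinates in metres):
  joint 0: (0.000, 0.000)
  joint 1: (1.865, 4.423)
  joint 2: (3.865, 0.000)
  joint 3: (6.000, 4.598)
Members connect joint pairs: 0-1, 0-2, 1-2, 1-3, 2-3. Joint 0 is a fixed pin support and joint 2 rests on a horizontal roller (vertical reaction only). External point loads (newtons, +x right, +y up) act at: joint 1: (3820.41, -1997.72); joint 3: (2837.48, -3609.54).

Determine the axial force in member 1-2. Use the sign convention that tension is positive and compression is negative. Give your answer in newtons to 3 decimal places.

-11535.192

N=4 nodes, M=5 members, R=3 reactions → 2N=8, M+R=8
member 0 (0-1): L=4.8001, (cx,cy)=(0.3885,0.9214)
member 1 (0-2): L=3.8650, (cx,cy)=(1.0000,0.0000)
member 2 (1-2): L=4.8542, (cx,cy)=(0.4120,-0.9112)
member 3 (1-3): L=4.1387, (cx,cy)=(0.9991,0.0423)
member 4 (2-3): L=5.0695, (cx,cy)=(0.4211,0.9070)
solve A·x = −loads:
  F[0-1] = +9450.1692 N (tension)
  F[0-2] = +2986.1975 N (tension)
  F[1-2] = -11535.1923 N (compression)
  F[1-3] = +4608.1016 N (tension)
  F[2-3] = -4194.5073 N (compression)
  Rx@0 = -6657.8900 N
  Ry@0 = -8707.7191 N
  Ry@2 = +14314.9791 N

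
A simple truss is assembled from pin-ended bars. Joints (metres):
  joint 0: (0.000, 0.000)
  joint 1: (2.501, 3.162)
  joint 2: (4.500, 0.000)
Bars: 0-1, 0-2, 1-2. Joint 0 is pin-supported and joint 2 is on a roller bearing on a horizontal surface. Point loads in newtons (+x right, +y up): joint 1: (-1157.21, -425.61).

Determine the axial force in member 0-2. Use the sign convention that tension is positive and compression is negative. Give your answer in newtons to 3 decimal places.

N=3 nodes, M=3 members, R=3 reactions → 2N=6, M+R=6
member 0 (0-1): L=4.0315, (cx,cy)=(0.6204,0.7843)
member 1 (0-2): L=4.5000, (cx,cy)=(1.0000,0.0000)
member 2 (1-2): L=3.7409, (cx,cy)=(0.5344,-0.8453)
solve A·x = −loads:
  F[0-1] = -1277.7969 N (compression)
  F[0-2] = -364.5161 N (compression)
  F[1-2] = +682.1482 N (tension)
  Rx@0 = +1157.2100 N
  Ry@0 = +1002.1983 N
  Ry@2 = -576.5883 N

-364.516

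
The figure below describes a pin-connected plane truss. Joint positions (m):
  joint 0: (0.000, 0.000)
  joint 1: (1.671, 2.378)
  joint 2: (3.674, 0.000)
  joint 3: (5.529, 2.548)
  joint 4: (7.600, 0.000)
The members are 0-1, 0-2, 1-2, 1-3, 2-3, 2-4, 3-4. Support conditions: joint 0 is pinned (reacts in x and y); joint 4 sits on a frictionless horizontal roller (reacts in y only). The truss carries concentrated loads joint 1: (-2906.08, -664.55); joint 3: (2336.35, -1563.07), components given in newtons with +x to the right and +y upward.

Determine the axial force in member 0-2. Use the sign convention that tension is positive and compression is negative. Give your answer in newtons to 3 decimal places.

182.415

N=5 nodes, M=7 members, R=3 reactions → 2N=10, M+R=10
member 0 (0-1): L=2.9064, (cx,cy)=(0.5749,0.8182)
member 1 (0-2): L=3.6740, (cx,cy)=(1.0000,0.0000)
member 2 (1-2): L=3.1092, (cx,cy)=(0.6442,-0.7648)
member 3 (1-3): L=3.8617, (cx,cy)=(0.9990,0.0440)
member 4 (2-3): L=3.1517, (cx,cy)=(0.5886,0.8084)
member 5 (2-4): L=3.9260, (cx,cy)=(1.0000,0.0000)
member 6 (3-4): L=3.2835, (cx,cy)=(0.6307,-0.7760)
solve A·x = −loads:
  F[0-1] = -1308.2171 N (compression)
  F[0-2] = +182.4154 N (tension)
  F[1-2] = +631.2719 N (tension)
  F[1-3] = +1748.9490 N (tension)
  F[2-3] = -597.2179 N (compression)
  F[2-4] = +940.5997 N (tension)
  F[3-4] = -1491.2869 N (compression)
  Rx@0 = +569.7300 N
  Ry@0 = +1070.3781 N
  Ry@4 = +1157.2419 N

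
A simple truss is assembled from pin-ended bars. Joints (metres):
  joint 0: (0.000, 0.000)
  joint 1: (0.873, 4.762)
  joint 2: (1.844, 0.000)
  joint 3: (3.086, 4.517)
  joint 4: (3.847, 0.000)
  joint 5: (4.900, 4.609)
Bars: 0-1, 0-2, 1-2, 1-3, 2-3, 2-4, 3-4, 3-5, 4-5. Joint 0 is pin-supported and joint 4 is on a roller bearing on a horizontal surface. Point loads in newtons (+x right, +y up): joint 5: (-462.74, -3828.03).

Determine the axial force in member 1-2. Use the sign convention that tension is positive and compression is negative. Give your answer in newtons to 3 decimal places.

-525.649

N=6 nodes, M=9 members, R=3 reactions → 2N=12, M+R=12
member 0 (0-1): L=4.8414, (cx,cy)=(0.1803,0.9836)
member 1 (0-2): L=1.8440, (cx,cy)=(1.0000,0.0000)
member 2 (1-2): L=4.8600, (cx,cy)=(0.1998,-0.9798)
member 3 (1-3): L=2.2265, (cx,cy)=(0.9939,-0.1100)
member 4 (2-3): L=4.6846, (cx,cy)=(0.2651,0.9642)
member 5 (2-4): L=2.0030, (cx,cy)=(1.0000,0.0000)
member 6 (3-4): L=4.5807, (cx,cy)=(0.1661,-0.9861)
member 7 (3-5): L=1.8163, (cx,cy)=(0.9987,0.0507)
member 8 (4-5): L=4.7278, (cx,cy)=(0.2227,0.9749)
solve A·x = −loads:
  F[0-1] = +501.6325 N (tension)
  F[0-2] = -553.1950 N (compression)
  F[1-2] = -525.6490 N (compression)
  F[1-3] = +196.6712 N (tension)
  F[2-3] = +534.1659 N (tension)
  F[2-4] = -799.8359 N (compression)
  F[3-4] = -478.9335 N (compression)
  F[3-5] = +417.1983 N (tension)
  F[4-5] = -3948.3408 N (compression)
  Rx@0 = +462.7400 N
  Ry@0 = -493.4097 N
  Ry@4 = +4321.4397 N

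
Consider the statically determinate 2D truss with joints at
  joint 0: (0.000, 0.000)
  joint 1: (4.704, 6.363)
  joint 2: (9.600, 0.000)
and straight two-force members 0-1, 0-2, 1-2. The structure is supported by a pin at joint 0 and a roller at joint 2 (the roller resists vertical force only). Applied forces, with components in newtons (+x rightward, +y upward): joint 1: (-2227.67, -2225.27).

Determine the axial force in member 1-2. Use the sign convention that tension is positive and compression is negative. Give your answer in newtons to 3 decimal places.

487.225

N=3 nodes, M=3 members, R=3 reactions → 2N=6, M+R=6
member 0 (0-1): L=7.9130, (cx,cy)=(0.5945,0.8041)
member 1 (0-2): L=9.6000, (cx,cy)=(1.0000,0.0000)
member 2 (1-2): L=8.0286, (cx,cy)=(0.6098,-0.7925)
solve A·x = −loads:
  F[0-1] = -3247.5402 N (compression)
  F[0-2] = -297.1188 N (compression)
  F[1-2] = +487.2245 N (tension)
  Rx@0 = +2227.6700 N
  Ry@0 = +2611.4152 N
  Ry@2 = -386.1452 N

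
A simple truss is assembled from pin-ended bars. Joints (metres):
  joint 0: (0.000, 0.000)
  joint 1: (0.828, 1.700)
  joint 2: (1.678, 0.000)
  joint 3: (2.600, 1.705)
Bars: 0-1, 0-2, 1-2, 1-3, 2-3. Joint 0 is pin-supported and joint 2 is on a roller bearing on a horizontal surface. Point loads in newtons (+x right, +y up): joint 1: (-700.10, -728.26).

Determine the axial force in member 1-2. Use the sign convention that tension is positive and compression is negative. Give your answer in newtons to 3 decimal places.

391.226

N=4 nodes, M=5 members, R=3 reactions → 2N=8, M+R=8
member 0 (0-1): L=1.8909, (cx,cy)=(0.4379,0.8990)
member 1 (0-2): L=1.6780, (cx,cy)=(1.0000,0.0000)
member 2 (1-2): L=1.9007, (cx,cy)=(0.4472,-0.8944)
member 3 (1-3): L=1.7720, (cx,cy)=(1.0000,0.0028)
member 4 (2-3): L=1.9383, (cx,cy)=(0.4757,0.8796)
solve A·x = −loads:
  F[0-1] = -1199.2702 N (compression)
  F[0-2] = -174.9615 N (compression)
  F[1-2] = +391.2258 N (tension)
  F[1-3] = +0.0000 N (tension)
  F[2-3] = -0.0000 N (compression)
  Rx@0 = +700.1000 N
  Ry@0 = +1078.1830 N
  Ry@2 = -349.9230 N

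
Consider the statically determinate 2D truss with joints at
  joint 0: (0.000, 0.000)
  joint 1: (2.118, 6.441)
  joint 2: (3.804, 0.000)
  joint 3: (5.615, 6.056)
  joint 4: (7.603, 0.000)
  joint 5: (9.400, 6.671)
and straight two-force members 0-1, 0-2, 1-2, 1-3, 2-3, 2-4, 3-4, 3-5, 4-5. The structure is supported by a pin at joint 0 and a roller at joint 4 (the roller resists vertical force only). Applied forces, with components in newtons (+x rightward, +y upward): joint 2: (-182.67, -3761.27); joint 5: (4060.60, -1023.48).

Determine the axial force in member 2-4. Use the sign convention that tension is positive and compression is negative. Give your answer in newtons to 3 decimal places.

N=6 nodes, M=9 members, R=3 reactions → 2N=12, M+R=12
member 0 (0-1): L=6.7803, (cx,cy)=(0.3124,0.9500)
member 1 (0-2): L=3.8040, (cx,cy)=(1.0000,0.0000)
member 2 (1-2): L=6.6580, (cx,cy)=(0.2532,-0.9674)
member 3 (1-3): L=3.5181, (cx,cy)=(0.9940,-0.1094)
member 4 (2-3): L=6.3210, (cx,cy)=(0.2865,0.9581)
member 5 (2-4): L=3.7990, (cx,cy)=(1.0000,0.0000)
member 6 (3-4): L=6.3740, (cx,cy)=(0.3119,-0.9501)
member 7 (3-5): L=3.8346, (cx,cy)=(0.9871,0.1604)
member 8 (4-5): L=6.9088, (cx,cy)=(0.2601,0.9656)
solve A·x = −loads:
  F[0-1] = +2026.7663 N (tension)
  F[0-2] = +3244.8173 N (tension)
  F[1-2] = -2123.4574 N (compression)
  F[1-3] = +1177.9078 N (tension)
  F[2-3] = +6069.9792 N (tension)
  F[2-4] = +1150.6814 N (tension)
  F[3-4] = -5209.6615 N (compression)
  F[3-5] = +4594.2538 N (tension)
  F[4-5] = -1823.0554 N (compression)
  Rx@0 = -3877.9300 N
  Ry@0 = -1925.3441 N
  Ry@4 = +6710.0941 N

1150.681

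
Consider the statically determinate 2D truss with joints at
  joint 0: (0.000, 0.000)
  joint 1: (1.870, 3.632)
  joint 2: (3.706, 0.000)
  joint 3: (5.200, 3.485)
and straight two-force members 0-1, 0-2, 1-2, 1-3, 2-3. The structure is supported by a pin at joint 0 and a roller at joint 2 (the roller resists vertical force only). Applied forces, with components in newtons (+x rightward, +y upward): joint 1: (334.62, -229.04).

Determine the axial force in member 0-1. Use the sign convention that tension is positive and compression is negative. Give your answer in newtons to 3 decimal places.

241.227

N=4 nodes, M=5 members, R=3 reactions → 2N=8, M+R=8
member 0 (0-1): L=4.0851, (cx,cy)=(0.4578,0.8891)
member 1 (0-2): L=3.7060, (cx,cy)=(1.0000,0.0000)
member 2 (1-2): L=4.0697, (cx,cy)=(0.4511,-0.8925)
member 3 (1-3): L=3.3332, (cx,cy)=(0.9990,-0.0441)
member 4 (2-3): L=3.7917, (cx,cy)=(0.3940,0.9191)
solve A·x = −loads:
  F[0-1] = +241.2266 N (tension)
  F[0-2] = +224.1968 N (tension)
  F[1-2] = -496.9552 N (compression)
  F[1-3] = -0.0000 N (tension)
  F[2-3] = -0.0000 N (tension)
  Rx@0 = -334.6200 N
  Ry@0 = -214.4691 N
  Ry@2 = +443.5091 N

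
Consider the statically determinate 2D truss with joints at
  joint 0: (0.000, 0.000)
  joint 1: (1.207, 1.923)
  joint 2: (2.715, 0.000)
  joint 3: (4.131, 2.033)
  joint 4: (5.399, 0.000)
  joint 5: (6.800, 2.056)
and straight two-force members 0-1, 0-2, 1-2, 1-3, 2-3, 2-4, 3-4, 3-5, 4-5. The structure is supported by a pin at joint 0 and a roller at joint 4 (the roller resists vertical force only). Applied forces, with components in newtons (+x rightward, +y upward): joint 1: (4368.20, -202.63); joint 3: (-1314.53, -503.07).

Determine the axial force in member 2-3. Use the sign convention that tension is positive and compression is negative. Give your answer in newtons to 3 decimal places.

N=6 nodes, M=9 members, R=3 reactions → 2N=12, M+R=12
member 0 (0-1): L=2.2704, (cx,cy)=(0.5316,0.8470)
member 1 (0-2): L=2.7150, (cx,cy)=(1.0000,0.0000)
member 2 (1-2): L=2.4438, (cx,cy)=(0.6171,-0.7869)
member 3 (1-3): L=2.9261, (cx,cy)=(0.9993,0.0376)
member 4 (2-3): L=2.4775, (cx,cy)=(0.5715,0.8206)
member 5 (2-4): L=2.6840, (cx,cy)=(1.0000,0.0000)
member 6 (3-4): L=2.3960, (cx,cy)=(0.5292,-0.8485)
member 7 (3-5): L=2.6691, (cx,cy)=(1.0000,0.0086)
member 8 (4-5): L=2.4880, (cx,cy)=(0.5631,0.8264)
solve A·x = −loads:
  F[0-1] = +927.2740 N (tension)
  F[0-2] = +2560.7115 N (tension)
  F[1-2] = -1399.5552 N (compression)
  F[1-3] = -3013.7339 N (compression)
  F[2-3] = +1342.1185 N (tension)
  F[2-4] = +930.0026 N (tension)
  F[3-4] = -1757.3383 N (compression)
  F[3-5] = -0.0000 N (compression)
  F[4-5] = +0.0000 N (tension)
  Rx@0 = -3053.6700 N
  Ry@0 = -785.3846 N
  Ry@4 = +1491.0846 N

1342.118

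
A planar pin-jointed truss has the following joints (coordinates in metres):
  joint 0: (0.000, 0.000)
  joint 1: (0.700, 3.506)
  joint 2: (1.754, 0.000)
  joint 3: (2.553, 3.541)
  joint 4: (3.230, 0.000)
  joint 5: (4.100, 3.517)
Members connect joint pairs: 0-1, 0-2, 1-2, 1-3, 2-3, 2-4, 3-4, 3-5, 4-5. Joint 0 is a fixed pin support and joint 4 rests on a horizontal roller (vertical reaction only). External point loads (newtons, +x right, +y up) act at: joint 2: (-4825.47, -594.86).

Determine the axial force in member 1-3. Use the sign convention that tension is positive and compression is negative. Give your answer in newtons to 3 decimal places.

-135.249

N=6 nodes, M=9 members, R=3 reactions → 2N=12, M+R=12
member 0 (0-1): L=3.5752, (cx,cy)=(0.1958,0.9806)
member 1 (0-2): L=1.7540, (cx,cy)=(1.0000,0.0000)
member 2 (1-2): L=3.6610, (cx,cy)=(0.2879,-0.9577)
member 3 (1-3): L=1.8533, (cx,cy)=(0.9998,0.0189)
member 4 (2-3): L=3.6300, (cx,cy)=(0.2201,0.9755)
member 5 (2-4): L=1.4760, (cx,cy)=(1.0000,0.0000)
member 6 (3-4): L=3.6051, (cx,cy)=(0.1878,-0.9822)
member 7 (3-5): L=1.5472, (cx,cy)=(0.9999,-0.0155)
member 8 (4-5): L=3.6230, (cx,cy)=(0.2401,0.9707)
solve A·x = −loads:
  F[0-1] = -277.1958 N (compression)
  F[0-2] = -4771.1969 N (compression)
  F[1-2] = +281.1816 N (tension)
  F[1-3] = -135.2492 N (compression)
  F[2-3] = +333.7690 N (tension)
  F[2-4] = +61.7596 N (tension)
  F[3-4] = -328.8801 N (compression)
  F[3-5] = -0.0000 N (compression)
  F[4-5] = +0.0000 N (tension)
  Rx@0 = +4825.4700 N
  Ry@0 = +271.8308 N
  Ry@4 = +323.0292 N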